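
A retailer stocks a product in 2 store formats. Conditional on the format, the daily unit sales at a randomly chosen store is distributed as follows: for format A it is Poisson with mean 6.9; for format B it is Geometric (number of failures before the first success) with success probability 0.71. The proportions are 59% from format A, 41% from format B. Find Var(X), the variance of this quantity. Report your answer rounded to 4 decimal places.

Per component, A: μ=6.9, E[X²]=54.51; B: μ=0.408451, E[X²]=0.742115.
E[X] = 0.59·6.9 + 0.41·0.408451 = 4.23846.
E[X²] = 0.59·54.51 + 0.41·0.742115 = 32.4652.
Var(X) = E[X²] − (E[X])² = 32.4652 − 17.9646 = 14.5006.

14.5006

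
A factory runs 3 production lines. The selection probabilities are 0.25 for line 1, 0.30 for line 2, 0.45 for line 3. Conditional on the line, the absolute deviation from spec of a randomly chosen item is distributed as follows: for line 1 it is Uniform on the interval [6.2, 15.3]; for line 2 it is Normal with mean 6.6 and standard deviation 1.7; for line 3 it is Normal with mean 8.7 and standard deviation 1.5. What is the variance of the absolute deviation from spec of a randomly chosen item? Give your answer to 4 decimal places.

Per component, 1: μ=10.75, E[X²]=122.463; 2: μ=6.6, E[X²]=46.45; 3: μ=8.7, E[X²]=77.94.
E[X] = 0.25·10.75 + 0.3·6.6 + 0.45·8.7 = 8.5825.
E[X²] = 0.25·122.463 + 0.3·46.45 + 0.45·77.94 = 79.6238.
Var(X) = E[X²] − (E[X])² = 79.6238 − 73.6593 = 5.96453.

5.9645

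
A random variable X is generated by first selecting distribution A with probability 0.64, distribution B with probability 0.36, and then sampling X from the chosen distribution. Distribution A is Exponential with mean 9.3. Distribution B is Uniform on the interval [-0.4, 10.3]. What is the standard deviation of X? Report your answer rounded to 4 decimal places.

7.9466

Per component, A: μ=9.3, E[X²]=172.98; B: μ=4.95, E[X²]=34.0433.
E[X] = 0.64·9.3 + 0.36·4.95 = 7.734.
E[X²] = 0.64·172.98 + 0.36·34.0433 = 122.963.
Var(X) = E[X²] − (E[X])² = 122.963 − 59.8148 = 63.148.
SD(X) = √63.148 = 7.94657.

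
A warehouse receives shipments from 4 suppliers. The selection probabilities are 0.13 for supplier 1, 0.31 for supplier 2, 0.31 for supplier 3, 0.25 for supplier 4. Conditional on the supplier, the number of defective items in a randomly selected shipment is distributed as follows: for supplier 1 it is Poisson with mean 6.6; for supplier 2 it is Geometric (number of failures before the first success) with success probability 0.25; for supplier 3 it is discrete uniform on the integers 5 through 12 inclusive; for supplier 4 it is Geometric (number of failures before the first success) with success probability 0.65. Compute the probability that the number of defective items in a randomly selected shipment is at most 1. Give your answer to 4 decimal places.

Conditional on each supplier, P(X ≤ 1): 1: 0.0103388; 2: 0.4375; 3: 0; 4: 0.8775.
By total probability, P(X ≤ 1) = 0.13·0.0103388 + 0.31·0.4375 + 0.31·0 + 0.25·0.8775 = 0.356344.

0.3563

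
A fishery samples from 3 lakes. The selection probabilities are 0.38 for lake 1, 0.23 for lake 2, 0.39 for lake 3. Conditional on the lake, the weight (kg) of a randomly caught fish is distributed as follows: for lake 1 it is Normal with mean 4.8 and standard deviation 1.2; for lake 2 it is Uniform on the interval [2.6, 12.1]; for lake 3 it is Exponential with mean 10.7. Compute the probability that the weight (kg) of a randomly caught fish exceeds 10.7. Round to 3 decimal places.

Conditional on each lake, P(X > 10.7): 1: 4.40151e-07; 2: 0.147368; 3: 0.367879.
By total probability, P(X > 10.7) = 0.38·4.40151e-07 + 0.23·0.147368 + 0.39·0.367879 = 0.177368.

0.177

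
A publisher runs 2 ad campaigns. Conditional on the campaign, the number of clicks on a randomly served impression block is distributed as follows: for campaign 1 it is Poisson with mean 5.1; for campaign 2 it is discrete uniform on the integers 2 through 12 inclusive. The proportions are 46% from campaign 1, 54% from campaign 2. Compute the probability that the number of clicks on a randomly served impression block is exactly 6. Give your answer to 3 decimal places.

Conditional on each campaign, P(X = 6): 1: 0.149; 2: 0.0909091.
By total probability, P(X = 6) = 0.46·0.149 + 0.54·0.0909091 = 0.117631.

0.118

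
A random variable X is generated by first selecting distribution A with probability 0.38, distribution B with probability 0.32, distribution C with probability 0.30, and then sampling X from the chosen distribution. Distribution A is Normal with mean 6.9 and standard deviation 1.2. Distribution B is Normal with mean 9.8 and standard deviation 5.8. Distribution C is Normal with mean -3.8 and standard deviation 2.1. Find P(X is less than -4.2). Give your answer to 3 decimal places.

0.130

Conditional on each component, P(X < -4.2): A: 0; B: 0.00789371; C: 0.424468.
By total probability, P(X < -4.2) = 0.38·0 + 0.32·0.00789371 + 0.3·0.424468 = 0.129866.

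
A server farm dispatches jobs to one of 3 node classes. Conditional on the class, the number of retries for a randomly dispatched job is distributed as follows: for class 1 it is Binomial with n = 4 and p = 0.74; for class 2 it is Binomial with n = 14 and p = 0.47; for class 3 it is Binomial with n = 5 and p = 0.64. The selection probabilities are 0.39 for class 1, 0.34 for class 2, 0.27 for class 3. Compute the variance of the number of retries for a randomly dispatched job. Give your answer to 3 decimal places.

Per component, 1: μ=2.96, E[X²]=9.5312; 2: μ=6.58, E[X²]=46.7838; 3: μ=3.2, E[X²]=11.392.
E[X] = 0.39·2.96 + 0.34·6.58 + 0.27·3.2 = 4.2556.
E[X²] = 0.39·9.5312 + 0.34·46.7838 + 0.27·11.392 = 22.6995.
Var(X) = E[X²] − (E[X])² = 22.6995 − 18.1101 = 4.58937.

4.589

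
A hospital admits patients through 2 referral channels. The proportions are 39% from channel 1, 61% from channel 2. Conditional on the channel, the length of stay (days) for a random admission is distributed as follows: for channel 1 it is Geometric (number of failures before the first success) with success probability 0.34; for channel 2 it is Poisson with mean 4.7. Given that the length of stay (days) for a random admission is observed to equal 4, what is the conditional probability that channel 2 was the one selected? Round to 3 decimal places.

Likelihoods P(X=4 | ·): 1: 0.0645141; 2: 0.184925.
Posterior ∝ prior × likelihood. Numerator for 2: 0.61·0.184925 = 0.112804.
Normalizing constant: 0.39·0.0645141 + 0.61·0.184925 = 0.137965.
P(2 | observation) = 0.112804 / 0.137965 = 0.817631.

0.818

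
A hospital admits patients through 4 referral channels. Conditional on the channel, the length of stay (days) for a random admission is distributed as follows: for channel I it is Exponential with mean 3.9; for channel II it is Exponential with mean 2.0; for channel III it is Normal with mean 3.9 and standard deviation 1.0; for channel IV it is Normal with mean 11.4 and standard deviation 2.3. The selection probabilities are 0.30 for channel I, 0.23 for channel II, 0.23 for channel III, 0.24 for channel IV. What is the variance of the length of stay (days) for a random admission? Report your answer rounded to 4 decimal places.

19.4551

Per component, I: μ=3.9, E[X²]=30.42; II: μ=2, E[X²]=8; III: μ=3.9, E[X²]=16.21; IV: μ=11.4, E[X²]=135.25.
E[X] = 0.3·3.9 + 0.23·2 + 0.23·3.9 + 0.24·11.4 = 5.263.
E[X²] = 0.3·30.42 + 0.23·8 + 0.23·16.21 + 0.24·135.25 = 47.1543.
Var(X) = E[X²] − (E[X])² = 47.1543 − 27.6992 = 19.4551.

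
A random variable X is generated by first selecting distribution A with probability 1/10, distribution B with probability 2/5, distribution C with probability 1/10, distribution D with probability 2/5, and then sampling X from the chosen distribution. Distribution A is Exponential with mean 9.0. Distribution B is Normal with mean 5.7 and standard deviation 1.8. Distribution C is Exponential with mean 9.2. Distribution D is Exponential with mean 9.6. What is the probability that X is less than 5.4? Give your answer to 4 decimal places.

0.4351

Conditional on each component, P(X < 5.4): A: 0.451188; B: 0.433816; C: 0.443983; D: 0.430217.
By total probability, P(X < 5.4) = 0.1·0.451188 + 0.4·0.433816 + 0.1·0.443983 + 0.4·0.430217 = 0.43513.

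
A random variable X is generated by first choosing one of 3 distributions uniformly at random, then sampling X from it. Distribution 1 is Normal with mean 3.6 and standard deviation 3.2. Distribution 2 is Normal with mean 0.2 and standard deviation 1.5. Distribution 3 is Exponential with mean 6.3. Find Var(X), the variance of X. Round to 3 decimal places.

Per component, 1: μ=3.6, E[X²]=23.2; 2: μ=0.2, E[X²]=2.29; 3: μ=6.3, E[X²]=79.38.
E[X] = 0.333333·3.6 + 0.333333·0.2 + 0.333333·6.3 = 3.36667.
E[X²] = 0.333333·23.2 + 0.333333·2.29 + 0.333333·79.38 = 34.9567.
Var(X) = E[X²] − (E[X])² = 34.9567 − 11.3344 = 23.6222.

23.622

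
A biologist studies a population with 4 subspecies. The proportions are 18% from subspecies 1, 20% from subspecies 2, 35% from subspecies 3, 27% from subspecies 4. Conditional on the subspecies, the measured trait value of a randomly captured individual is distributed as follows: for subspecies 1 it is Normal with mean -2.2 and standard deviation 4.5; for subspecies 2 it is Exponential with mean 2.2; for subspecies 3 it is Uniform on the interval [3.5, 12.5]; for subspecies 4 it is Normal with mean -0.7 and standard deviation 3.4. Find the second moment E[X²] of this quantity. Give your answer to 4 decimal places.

For each component E[X²] = Var + (mean)², giving 1: 25.09; 2: 9.68; 3: 70.75; 4: 12.05.
Overall E[X²] = 0.18·25.09 + 0.2·9.68 + 0.35·70.75 + 0.27·12.05 = 34.4682.

34.4682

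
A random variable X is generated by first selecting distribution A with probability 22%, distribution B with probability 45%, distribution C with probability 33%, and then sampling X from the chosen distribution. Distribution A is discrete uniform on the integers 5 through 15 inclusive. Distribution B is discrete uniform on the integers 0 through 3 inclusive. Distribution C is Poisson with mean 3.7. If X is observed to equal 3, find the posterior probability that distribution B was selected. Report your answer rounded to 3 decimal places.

Likelihoods P(X=3 | ·): A: 0; B: 0.25; C: 0.20872.
Posterior ∝ prior × likelihood. Numerator for B: 0.45·0.25 = 0.1125.
Normalizing constant: 0.22·0 + 0.45·0.25 + 0.33·0.20872 = 0.181378.
P(B | observation) = 0.1125 / 0.181378 = 0.620253.

0.620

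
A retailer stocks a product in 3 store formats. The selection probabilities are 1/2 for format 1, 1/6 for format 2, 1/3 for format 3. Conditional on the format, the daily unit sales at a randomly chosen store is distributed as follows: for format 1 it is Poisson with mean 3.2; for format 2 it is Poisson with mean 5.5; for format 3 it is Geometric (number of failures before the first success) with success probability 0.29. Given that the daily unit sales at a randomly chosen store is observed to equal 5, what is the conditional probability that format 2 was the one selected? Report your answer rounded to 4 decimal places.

0.2774

Likelihoods P(X=5 | ·): 1: 0.113979; 2: 0.171401; 3: 0.0523227.
Posterior ∝ prior × likelihood. Numerator for 2: 0.166667·0.171401 = 0.0285668.
Normalizing constant: 0.5·0.113979 + 0.166667·0.171401 + 0.333333·0.0523227 = 0.102997.
P(2 | observation) = 0.0285668 / 0.102997 = 0.277355.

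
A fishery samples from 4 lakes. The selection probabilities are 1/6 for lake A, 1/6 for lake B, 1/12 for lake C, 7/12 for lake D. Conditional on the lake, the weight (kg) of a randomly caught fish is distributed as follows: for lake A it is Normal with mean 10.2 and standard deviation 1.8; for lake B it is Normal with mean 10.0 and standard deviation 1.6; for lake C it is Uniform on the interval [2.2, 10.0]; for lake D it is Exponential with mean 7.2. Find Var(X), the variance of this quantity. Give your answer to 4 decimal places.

33.7710

Per component, A: μ=10.2, E[X²]=107.28; B: μ=10, E[X²]=102.56; C: μ=6.1, E[X²]=42.28; D: μ=7.2, E[X²]=103.68.
E[X] = 0.166667·10.2 + 0.166667·10 + 0.0833333·6.1 + 0.583333·7.2 = 8.075.
E[X²] = 0.166667·107.28 + 0.166667·102.56 + 0.0833333·42.28 + 0.583333·103.68 = 98.9767.
Var(X) = E[X²] − (E[X])² = 98.9767 − 65.2056 = 33.771.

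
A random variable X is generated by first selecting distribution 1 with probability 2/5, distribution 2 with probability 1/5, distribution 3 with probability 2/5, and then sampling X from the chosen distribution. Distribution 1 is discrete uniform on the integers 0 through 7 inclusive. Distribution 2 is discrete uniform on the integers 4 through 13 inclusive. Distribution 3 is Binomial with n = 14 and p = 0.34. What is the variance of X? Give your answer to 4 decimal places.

8.3797

Per component, 1: μ=3.5, E[X²]=17.5; 2: μ=8.5, E[X²]=80.5; 3: μ=4.76, E[X²]=25.7992.
E[X] = 0.4·3.5 + 0.2·8.5 + 0.4·4.76 = 5.004.
E[X²] = 0.4·17.5 + 0.2·80.5 + 0.4·25.7992 = 33.4197.
Var(X) = E[X²] − (E[X])² = 33.4197 − 25.04 = 8.37966.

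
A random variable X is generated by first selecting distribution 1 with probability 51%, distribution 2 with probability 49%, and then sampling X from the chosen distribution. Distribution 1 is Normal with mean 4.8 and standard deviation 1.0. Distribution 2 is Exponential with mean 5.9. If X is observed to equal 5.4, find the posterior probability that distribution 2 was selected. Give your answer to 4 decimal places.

0.1637

Likelihoods f(5.4 | ·): 1: 0.333225; 2: 0.0678669.
Posterior ∝ prior × likelihood. Numerator for 2: 0.49·0.0678669 = 0.0332548.
Normalizing constant: 0.51·0.333225 + 0.49·0.0678669 = 0.203199.
P(2 | observation) = 0.0332548 / 0.203199 = 0.163656.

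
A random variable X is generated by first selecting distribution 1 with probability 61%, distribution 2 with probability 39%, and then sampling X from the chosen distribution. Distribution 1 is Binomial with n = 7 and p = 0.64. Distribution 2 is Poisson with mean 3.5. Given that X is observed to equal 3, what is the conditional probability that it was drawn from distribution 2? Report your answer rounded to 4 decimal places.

0.4724

Likelihoods P(X=3 | ·): 1: 0.154105; 2: 0.215785.
Posterior ∝ prior × likelihood. Numerator for 2: 0.39·0.215785 = 0.0841563.
Normalizing constant: 0.61·0.154105 + 0.39·0.215785 = 0.178161.
P(2 | observation) = 0.0841563 / 0.178161 = 0.472362.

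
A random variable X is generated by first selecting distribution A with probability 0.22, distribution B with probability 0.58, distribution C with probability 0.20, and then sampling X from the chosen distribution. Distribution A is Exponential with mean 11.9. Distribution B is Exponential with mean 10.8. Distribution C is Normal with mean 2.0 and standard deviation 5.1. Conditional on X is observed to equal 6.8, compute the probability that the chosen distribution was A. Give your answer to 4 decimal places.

Likelihoods f(6.8 | ·): A: 0.0474553; B: 0.0493323; C: 0.0502329.
Posterior ∝ prior × likelihood. Numerator for A: 0.22·0.0474553 = 0.0104402.
Normalizing constant: 0.22·0.0474553 + 0.58·0.0493323 + 0.2·0.0502329 = 0.0490995.
P(A | observation) = 0.0104402 / 0.0490995 = 0.212633.

0.2126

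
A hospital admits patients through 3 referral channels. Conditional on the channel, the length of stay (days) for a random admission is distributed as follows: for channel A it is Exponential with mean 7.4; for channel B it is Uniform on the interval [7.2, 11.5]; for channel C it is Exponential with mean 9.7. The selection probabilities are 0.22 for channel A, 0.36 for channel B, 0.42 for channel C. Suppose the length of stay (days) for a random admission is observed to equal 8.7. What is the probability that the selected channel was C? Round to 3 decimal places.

0.160

Likelihoods f(8.7 | ·): A: 0.0417041; B: 0.232558; C: 0.0420442.
Posterior ∝ prior × likelihood. Numerator for C: 0.42·0.0420442 = 0.0176586.
Normalizing constant: 0.22·0.0417041 + 0.36·0.232558 + 0.42·0.0420442 = 0.110554.
P(C | observation) = 0.0176586 / 0.110554 = 0.159727.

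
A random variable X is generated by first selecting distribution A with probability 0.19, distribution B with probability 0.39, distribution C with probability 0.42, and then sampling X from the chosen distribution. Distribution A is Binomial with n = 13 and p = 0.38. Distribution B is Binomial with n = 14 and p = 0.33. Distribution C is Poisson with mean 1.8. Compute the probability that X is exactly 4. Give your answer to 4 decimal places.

Conditional on each component, P(X = 4): A: 0.201821; B: 0.21639; C: 0.0723017.
By total probability, P(X = 4) = 0.19·0.201821 + 0.39·0.21639 + 0.42·0.0723017 = 0.153105.

0.1531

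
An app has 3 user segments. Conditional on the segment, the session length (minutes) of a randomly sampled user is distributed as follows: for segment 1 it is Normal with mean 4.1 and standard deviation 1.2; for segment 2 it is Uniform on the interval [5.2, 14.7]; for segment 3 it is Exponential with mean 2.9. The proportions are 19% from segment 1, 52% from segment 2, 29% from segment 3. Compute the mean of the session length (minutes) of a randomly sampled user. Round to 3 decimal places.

6.794

Component means — 1: 4.1; 2: 9.95; 3: 2.9.
E[X] = 0.19·4.1 + 0.52·9.95 + 0.29·2.9 = 6.794.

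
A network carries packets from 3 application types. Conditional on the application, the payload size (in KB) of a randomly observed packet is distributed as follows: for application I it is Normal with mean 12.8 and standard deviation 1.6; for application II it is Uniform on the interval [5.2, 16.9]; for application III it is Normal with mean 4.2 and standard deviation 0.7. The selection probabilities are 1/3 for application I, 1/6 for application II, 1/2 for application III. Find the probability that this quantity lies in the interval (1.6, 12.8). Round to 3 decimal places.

Conditional on each application, P(1.6 < X < 12.8): I: 0.5; II: 0.649573; III: 0.999898.
By total probability, P(1.6 < X < 12.8) = 0.333333·0.5 + 0.166667·0.649573 + 0.5·0.999898 = 0.774878.

0.775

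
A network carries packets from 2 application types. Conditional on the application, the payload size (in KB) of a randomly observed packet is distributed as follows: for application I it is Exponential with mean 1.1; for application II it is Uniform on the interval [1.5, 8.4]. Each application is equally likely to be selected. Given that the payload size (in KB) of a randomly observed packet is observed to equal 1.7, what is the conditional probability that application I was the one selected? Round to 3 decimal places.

Likelihoods f(1.7 | ·): I: 0.193832; II: 0.144928.
Posterior ∝ prior × likelihood. Numerator for I: 0.5·0.193832 = 0.0969159.
Normalizing constant: 0.5·0.193832 + 0.5·0.144928 = 0.16938.
P(I | observation) = 0.0969159 / 0.16938 = 0.572181.

0.572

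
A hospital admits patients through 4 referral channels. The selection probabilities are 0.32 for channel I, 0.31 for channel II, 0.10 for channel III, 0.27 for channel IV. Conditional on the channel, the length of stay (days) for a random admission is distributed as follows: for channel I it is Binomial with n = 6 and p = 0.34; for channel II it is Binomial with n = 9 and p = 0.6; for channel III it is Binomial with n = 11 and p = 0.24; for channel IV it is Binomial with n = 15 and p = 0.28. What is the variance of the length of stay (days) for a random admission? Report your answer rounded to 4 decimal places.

4.0745

Per component, I: μ=2.04, E[X²]=5.508; II: μ=5.4, E[X²]=31.32; III: μ=2.64, E[X²]=8.976; IV: μ=4.2, E[X²]=20.664.
E[X] = 0.32·2.04 + 0.31·5.4 + 0.1·2.64 + 0.27·4.2 = 3.7248.
E[X²] = 0.32·5.508 + 0.31·31.32 + 0.1·8.976 + 0.27·20.664 = 17.9486.
Var(X) = E[X²] − (E[X])² = 17.9486 − 13.8741 = 4.0745.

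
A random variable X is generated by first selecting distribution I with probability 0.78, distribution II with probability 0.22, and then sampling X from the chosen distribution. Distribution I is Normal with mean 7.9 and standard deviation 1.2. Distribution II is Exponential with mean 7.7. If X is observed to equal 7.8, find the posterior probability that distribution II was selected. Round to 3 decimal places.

0.039

Likelihoods f(7.8 | ·): I: 0.3313; II: 0.0471601.
Posterior ∝ prior × likelihood. Numerator for II: 0.22·0.0471601 = 0.0103752.
Normalizing constant: 0.78·0.3313 + 0.22·0.0471601 = 0.268789.
P(II | observation) = 0.0103752 / 0.268789 = 0.0385999.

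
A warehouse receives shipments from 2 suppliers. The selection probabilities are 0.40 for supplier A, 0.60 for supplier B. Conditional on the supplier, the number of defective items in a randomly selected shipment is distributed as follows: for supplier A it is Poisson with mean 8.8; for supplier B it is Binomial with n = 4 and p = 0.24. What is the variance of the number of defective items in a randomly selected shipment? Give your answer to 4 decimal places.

Per component, A: μ=8.8, E[X²]=86.24; B: μ=0.96, E[X²]=1.6512.
E[X] = 0.4·8.8 + 0.6·0.96 = 4.096.
E[X²] = 0.4·86.24 + 0.6·1.6512 = 35.4867.
Var(X) = E[X²] − (E[X])² = 35.4867 − 16.7772 = 18.7095.

18.7095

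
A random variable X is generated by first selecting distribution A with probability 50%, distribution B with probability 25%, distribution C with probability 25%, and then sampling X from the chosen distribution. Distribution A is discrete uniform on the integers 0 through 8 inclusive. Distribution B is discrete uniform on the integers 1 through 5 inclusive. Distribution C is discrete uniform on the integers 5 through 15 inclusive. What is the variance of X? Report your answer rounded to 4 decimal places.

Per component, A: μ=4, E[X²]=22.6667; B: μ=3, E[X²]=11; C: μ=10, E[X²]=110.
E[X] = 0.5·4 + 0.25·3 + 0.25·10 = 5.25.
E[X²] = 0.5·22.6667 + 0.25·11 + 0.25·110 = 41.5833.
Var(X) = E[X²] − (E[X])² = 41.5833 − 27.5625 = 14.0208.

14.0208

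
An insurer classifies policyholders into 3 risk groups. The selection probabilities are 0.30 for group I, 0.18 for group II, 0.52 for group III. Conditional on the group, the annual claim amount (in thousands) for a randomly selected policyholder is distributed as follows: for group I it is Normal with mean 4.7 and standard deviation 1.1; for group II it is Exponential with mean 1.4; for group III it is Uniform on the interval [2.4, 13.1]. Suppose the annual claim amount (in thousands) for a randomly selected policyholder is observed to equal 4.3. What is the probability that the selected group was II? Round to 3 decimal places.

Likelihoods f(4.3 | ·): I: 0.339472; II: 0.0331106; III: 0.0934579.
Posterior ∝ prior × likelihood. Numerator for II: 0.18·0.0331106 = 0.00595991.
Normalizing constant: 0.3·0.339472 + 0.18·0.0331106 + 0.52·0.0934579 = 0.1564.
P(II | observation) = 0.00595991 / 0.1564 = 0.038107.

0.038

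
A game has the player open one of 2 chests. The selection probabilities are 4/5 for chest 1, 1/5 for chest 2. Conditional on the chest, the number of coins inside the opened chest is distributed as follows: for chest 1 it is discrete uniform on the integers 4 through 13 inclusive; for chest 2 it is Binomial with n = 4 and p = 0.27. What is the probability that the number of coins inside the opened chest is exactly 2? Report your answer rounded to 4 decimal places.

0.0466

Conditional on each chest, P(X = 2): 1: 0; 2: 0.23309.
By total probability, P(X = 2) = 0.8·0 + 0.2·0.23309 = 0.0466181.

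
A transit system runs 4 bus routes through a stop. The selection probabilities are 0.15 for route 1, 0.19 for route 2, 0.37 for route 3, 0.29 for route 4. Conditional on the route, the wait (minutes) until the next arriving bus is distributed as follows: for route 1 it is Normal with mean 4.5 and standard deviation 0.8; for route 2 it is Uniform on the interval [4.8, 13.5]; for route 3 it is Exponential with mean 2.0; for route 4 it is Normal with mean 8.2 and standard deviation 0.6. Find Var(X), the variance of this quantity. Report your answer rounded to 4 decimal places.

Per component, 1: μ=4.5, E[X²]=20.89; 2: μ=9.15, E[X²]=90.03; 3: μ=2, E[X²]=8; 4: μ=8.2, E[X²]=67.6.
E[X] = 0.15·4.5 + 0.19·9.15 + 0.37·2 + 0.29·8.2 = 5.5315.
E[X²] = 0.15·20.89 + 0.19·90.03 + 0.37·8 + 0.29·67.6 = 42.8032.
Var(X) = E[X²] − (E[X])² = 42.8032 − 30.5975 = 12.2057.

12.2057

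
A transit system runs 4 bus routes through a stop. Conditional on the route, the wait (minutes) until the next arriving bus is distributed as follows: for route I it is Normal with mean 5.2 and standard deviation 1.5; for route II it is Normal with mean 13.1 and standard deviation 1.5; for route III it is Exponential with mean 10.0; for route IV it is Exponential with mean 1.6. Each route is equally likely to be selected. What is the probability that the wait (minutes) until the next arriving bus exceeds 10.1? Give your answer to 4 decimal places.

0.3360

Conditional on each route, P(X > 10.1): I: 0.000544109; II: 0.97725; III: 0.364219; IV: 0.00181349.
By total probability, P(X > 10.1) = 0.25·0.000544109 + 0.25·0.97725 + 0.25·0.364219 + 0.25·0.00181349 = 0.335957.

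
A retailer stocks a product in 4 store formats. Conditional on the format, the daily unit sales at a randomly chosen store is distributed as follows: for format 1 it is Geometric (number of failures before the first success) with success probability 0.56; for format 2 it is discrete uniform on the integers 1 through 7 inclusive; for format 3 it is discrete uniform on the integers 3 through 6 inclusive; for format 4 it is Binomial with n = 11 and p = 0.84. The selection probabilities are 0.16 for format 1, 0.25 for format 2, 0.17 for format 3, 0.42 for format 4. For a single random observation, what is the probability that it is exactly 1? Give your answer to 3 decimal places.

0.075

Conditional on each format, P(X = 1): 1: 0.2464; 2: 0.142857; 3: 0; 4: 1.01595e-07.
By total probability, P(X = 1) = 0.16·0.2464 + 0.25·0.142857 + 0.17·0 + 0.42·1.01595e-07 = 0.0751383.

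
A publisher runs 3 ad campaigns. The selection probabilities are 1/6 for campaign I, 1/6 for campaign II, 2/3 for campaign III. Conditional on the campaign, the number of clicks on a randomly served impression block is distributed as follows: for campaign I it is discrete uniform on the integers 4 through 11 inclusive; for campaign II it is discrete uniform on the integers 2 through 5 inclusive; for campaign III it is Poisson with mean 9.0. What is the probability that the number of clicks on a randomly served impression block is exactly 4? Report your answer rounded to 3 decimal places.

0.085

Conditional on each campaign, P(X = 4): I: 0.125; II: 0.25; III: 0.0337372.
By total probability, P(X = 4) = 0.166667·0.125 + 0.166667·0.25 + 0.666667·0.0337372 = 0.0849914.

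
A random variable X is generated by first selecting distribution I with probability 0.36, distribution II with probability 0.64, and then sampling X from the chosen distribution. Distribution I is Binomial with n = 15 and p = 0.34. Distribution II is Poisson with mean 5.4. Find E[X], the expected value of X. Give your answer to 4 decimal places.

Component means — I: 5.1; II: 5.4.
E[X] = 0.36·5.1 + 0.64·5.4 = 5.292.

5.2920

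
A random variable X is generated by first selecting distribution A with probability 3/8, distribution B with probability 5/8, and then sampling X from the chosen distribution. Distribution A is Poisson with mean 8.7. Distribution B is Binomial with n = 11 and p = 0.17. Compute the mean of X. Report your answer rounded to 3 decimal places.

4.431

Component means — A: 8.7; B: 1.87.
E[X] = 0.375·8.7 + 0.625·1.87 = 4.43125.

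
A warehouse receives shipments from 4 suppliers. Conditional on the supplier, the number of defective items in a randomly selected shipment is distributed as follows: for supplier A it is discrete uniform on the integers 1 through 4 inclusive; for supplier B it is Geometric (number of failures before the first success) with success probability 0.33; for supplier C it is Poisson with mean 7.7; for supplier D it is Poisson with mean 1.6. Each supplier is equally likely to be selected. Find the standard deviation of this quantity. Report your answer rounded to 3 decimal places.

3.206

Per component, A: μ=2.5, E[X²]=7.5; B: μ=2.0303, E[X²]=10.2746; C: μ=7.7, E[X²]=66.99; D: μ=1.6, E[X²]=4.16.
E[X] = 0.25·2.5 + 0.25·2.0303 + 0.25·7.7 + 0.25·1.6 = 3.45758.
E[X²] = 0.25·7.5 + 0.25·10.2746 + 0.25·66.99 + 0.25·4.16 = 22.2311.
Var(X) = E[X²] − (E[X])² = 22.2311 − 11.9548 = 10.2763.
SD(X) = √10.2763 = 3.20567.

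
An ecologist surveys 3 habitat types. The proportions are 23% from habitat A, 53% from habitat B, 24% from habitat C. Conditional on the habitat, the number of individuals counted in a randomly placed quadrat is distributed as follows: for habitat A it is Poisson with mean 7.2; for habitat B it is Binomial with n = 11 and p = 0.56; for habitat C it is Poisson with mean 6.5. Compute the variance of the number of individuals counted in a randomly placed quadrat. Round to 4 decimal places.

4.8261

Per component, A: μ=7.2, E[X²]=59.04; B: μ=6.16, E[X²]=40.656; C: μ=6.5, E[X²]=48.75.
E[X] = 0.23·7.2 + 0.53·6.16 + 0.24·6.5 = 6.4808.
E[X²] = 0.23·59.04 + 0.53·40.656 + 0.24·48.75 = 46.8269.
Var(X) = E[X²] − (E[X])² = 46.8269 − 42.0008 = 4.82611.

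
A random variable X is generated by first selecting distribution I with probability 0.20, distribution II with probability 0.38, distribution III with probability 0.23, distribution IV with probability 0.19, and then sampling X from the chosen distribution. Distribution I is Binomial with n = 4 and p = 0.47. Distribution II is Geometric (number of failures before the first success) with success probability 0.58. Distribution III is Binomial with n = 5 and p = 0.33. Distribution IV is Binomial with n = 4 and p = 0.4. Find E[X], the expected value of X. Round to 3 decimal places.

1.335

Component means — I: 1.88; II: 0.724138; III: 1.65; IV: 1.6.
E[X] = 0.2·1.88 + 0.38·0.724138 + 0.23·1.65 + 0.19·1.6 = 1.33467.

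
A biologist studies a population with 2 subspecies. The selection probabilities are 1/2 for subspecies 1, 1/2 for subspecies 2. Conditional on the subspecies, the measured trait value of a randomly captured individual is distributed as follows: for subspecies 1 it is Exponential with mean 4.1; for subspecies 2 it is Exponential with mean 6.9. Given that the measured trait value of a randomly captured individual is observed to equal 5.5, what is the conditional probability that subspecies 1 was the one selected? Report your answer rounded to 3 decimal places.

0.494

Likelihoods f(5.5 | ·): 1: 0.0637714; 2: 0.0653092.
Posterior ∝ prior × likelihood. Numerator for 1: 0.5·0.0637714 = 0.0318857.
Normalizing constant: 0.5·0.0637714 + 0.5·0.0653092 = 0.0645403.
P(1 | observation) = 0.0318857 / 0.0645403 = 0.494043.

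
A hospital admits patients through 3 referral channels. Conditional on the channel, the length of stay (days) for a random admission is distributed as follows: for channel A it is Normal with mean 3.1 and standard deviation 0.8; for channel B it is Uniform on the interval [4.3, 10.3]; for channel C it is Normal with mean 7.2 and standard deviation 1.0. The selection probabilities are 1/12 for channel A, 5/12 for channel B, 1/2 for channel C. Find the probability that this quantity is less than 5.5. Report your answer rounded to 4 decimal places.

Conditional on each channel, P(X < 5.5): A: 0.99865; B: 0.2; C: 0.0445655.
By total probability, P(X < 5.5) = 0.0833333·0.99865 + 0.416667·0.2 + 0.5·0.0445655 = 0.188837.

0.1888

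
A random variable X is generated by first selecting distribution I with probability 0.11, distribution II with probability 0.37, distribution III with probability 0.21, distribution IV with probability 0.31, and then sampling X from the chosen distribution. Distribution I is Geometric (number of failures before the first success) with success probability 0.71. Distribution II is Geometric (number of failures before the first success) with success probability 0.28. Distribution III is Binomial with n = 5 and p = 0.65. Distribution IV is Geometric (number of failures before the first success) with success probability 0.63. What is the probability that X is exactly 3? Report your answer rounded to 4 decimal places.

Conditional on each component, P(X = 3): I: 0.0173162; II: 0.104509; III: 0.336416; IV: 0.0319114.
By total probability, P(X = 3) = 0.11·0.0173162 + 0.37·0.104509 + 0.21·0.336416 + 0.31·0.0319114 = 0.121113.

0.1211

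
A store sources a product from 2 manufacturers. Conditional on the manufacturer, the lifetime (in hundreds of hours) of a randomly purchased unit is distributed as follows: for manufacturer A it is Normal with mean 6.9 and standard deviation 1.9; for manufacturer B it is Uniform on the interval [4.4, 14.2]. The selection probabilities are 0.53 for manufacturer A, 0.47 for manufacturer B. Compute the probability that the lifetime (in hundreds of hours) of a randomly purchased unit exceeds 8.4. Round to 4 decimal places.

0.3921

Conditional on each manufacturer, P(X > 8.4): A: 0.214918; B: 0.591837.
By total probability, P(X > 8.4) = 0.53·0.214918 + 0.47·0.591837 = 0.39207.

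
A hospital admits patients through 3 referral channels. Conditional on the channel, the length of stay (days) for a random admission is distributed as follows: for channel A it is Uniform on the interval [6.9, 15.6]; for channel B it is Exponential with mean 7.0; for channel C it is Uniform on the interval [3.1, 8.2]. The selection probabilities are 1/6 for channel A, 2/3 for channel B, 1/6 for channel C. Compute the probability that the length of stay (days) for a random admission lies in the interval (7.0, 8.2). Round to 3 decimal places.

0.101

Conditional on each channel, P(7.0 < X < 8.2): A: 0.137931; B: 0.0579556; C: 0.235294.
By total probability, P(7.0 < X < 8.2) = 0.166667·0.137931 + 0.666667·0.0579556 + 0.166667·0.235294 = 0.100841.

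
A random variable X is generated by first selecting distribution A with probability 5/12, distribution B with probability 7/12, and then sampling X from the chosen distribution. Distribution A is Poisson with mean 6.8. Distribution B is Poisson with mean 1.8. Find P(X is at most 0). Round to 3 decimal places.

Conditional on each component, P(X ≤ 0): A: 0.00111378; B: 0.165299.
By total probability, P(X ≤ 0) = 0.416667·0.00111378 + 0.583333·0.165299 = 0.0968884.

0.097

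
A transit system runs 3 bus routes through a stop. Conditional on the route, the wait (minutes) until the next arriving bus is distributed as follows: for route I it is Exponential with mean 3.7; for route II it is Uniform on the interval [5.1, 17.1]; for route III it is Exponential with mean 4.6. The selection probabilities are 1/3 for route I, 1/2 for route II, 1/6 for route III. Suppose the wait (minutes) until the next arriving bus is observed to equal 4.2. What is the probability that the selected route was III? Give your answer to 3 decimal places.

0.334

Likelihoods f(4.2 | ·): I: 0.0868591; II: 0; III: 0.0872394.
Posterior ∝ prior × likelihood. Numerator for III: 0.166667·0.0872394 = 0.0145399.
Normalizing constant: 0.333333·0.0868591 + 0.5·0 + 0.166667·0.0872394 = 0.0434929.
P(III | observation) = 0.0145399 / 0.0434929 = 0.334305.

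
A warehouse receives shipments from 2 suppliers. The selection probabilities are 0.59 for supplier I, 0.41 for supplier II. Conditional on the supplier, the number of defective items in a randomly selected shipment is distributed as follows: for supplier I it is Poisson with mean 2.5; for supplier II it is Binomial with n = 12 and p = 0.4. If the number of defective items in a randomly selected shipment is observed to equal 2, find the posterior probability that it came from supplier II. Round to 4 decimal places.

Likelihoods P(X=2 | ·): I: 0.256516; II: 0.0638523.
Posterior ∝ prior × likelihood. Numerator for II: 0.41·0.0638523 = 0.0261794.
Normalizing constant: 0.59·0.256516 + 0.41·0.0638523 = 0.177524.
P(II | observation) = 0.0261794 / 0.177524 = 0.14747.

0.1475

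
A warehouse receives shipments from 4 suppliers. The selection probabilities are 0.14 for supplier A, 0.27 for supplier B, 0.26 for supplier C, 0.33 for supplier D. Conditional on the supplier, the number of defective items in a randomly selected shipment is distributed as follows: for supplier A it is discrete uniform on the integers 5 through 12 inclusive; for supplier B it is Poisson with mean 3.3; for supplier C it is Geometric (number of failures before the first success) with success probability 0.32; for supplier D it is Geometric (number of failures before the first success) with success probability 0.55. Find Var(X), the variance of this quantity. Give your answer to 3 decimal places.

9.863

Per component, A: μ=8.5, E[X²]=77.5; B: μ=3.3, E[X²]=14.19; C: μ=2.125, E[X²]=11.1562; D: μ=0.818182, E[X²]=2.15702.
E[X] = 0.14·8.5 + 0.27·3.3 + 0.26·2.125 + 0.33·0.818182 = 2.9035.
E[X²] = 0.14·77.5 + 0.27·14.19 + 0.26·11.1562 + 0.33·2.15702 = 18.2937.
Var(X) = E[X²] − (E[X])² = 18.2937 − 8.43031 = 9.86343.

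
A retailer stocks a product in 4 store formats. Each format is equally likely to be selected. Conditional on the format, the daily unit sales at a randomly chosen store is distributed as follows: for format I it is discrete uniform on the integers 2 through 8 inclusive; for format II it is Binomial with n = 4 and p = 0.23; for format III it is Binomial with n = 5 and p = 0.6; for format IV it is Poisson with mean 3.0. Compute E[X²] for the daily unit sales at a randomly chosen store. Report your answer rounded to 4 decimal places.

13.1887

For each component E[X²] = Var + (mean)², giving I: 29; II: 1.5548; III: 10.2; IV: 12.
Overall E[X²] = 0.25·29 + 0.25·1.5548 + 0.25·10.2 + 0.25·12 = 13.1887.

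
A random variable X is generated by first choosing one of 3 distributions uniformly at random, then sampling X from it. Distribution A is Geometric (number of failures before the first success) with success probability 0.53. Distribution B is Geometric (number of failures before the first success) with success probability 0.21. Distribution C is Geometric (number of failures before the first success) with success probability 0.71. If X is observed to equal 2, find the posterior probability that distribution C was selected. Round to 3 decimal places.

0.194

Likelihoods P(X=2 | ·): A: 0.117077; B: 0.131061; C: 0.059711.
Posterior ∝ prior × likelihood. Numerator for C: 0.333333·0.059711 = 0.0199037.
Normalizing constant: 0.333333·0.117077 + 0.333333·0.131061 + 0.333333·0.059711 = 0.102616.
P(C | observation) = 0.0199037 / 0.102616 = 0.193962.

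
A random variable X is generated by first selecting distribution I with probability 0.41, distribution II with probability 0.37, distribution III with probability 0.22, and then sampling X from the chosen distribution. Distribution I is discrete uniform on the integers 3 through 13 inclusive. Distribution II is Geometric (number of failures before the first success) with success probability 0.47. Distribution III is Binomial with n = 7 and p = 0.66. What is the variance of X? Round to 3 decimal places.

14.521

Per component, I: μ=8, E[X²]=74; II: μ=1.12766, E[X²]=3.67089; III: μ=4.62, E[X²]=22.9152.
E[X] = 0.41·8 + 0.37·1.12766 + 0.22·4.62 = 4.71363.
E[X²] = 0.41·74 + 0.37·3.67089 + 0.22·22.9152 = 36.7396.
Var(X) = E[X²] − (E[X])² = 36.7396 − 22.2183 = 14.5212.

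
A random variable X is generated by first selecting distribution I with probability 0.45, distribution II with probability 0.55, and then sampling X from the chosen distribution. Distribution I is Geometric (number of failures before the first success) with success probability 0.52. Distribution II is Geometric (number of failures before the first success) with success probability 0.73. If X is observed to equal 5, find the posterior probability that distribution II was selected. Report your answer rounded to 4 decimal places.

0.0881

Likelihoods P(X=5 | ·): I: 0.0132498; II: 0.00104747.
Posterior ∝ prior × likelihood. Numerator for II: 0.55·0.00104747 = 0.000576109.
Normalizing constant: 0.45·0.0132498 + 0.55·0.00104747 = 0.00653852.
P(II | observation) = 0.000576109 / 0.00653852 = 0.0881099.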